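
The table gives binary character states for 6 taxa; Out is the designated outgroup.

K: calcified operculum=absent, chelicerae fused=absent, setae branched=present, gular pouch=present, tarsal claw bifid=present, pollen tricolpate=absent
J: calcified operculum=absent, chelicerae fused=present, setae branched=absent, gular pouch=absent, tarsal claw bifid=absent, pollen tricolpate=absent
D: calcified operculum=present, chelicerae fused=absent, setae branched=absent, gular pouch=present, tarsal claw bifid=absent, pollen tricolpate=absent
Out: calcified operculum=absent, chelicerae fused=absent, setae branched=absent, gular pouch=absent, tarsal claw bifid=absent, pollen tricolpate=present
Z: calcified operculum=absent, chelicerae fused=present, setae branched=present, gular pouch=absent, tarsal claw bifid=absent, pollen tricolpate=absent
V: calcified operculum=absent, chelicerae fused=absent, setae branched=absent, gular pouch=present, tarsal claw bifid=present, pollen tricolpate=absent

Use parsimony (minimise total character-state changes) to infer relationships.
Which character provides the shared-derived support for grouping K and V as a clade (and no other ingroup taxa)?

Character polarity is set by the outgroup: the derived state is whichever differs from the outgroup's state, so for pollen tricolpate the derived state is 'absent', and for the remaining characters it is 'present'.
calcified operculum (derived state 'present') is unique to D (autapomorphy; uninformative for grouping).
chelicerae fused (derived state 'present') is shared by J and Z — a synapomorphy uniting that clade.
setae branched groups K and Z, which is incompatible with the clades supported by the remaining characters; treating it as convergent (homoplasy) costs fewer steps than any alternative tree.
gular pouch: derived state 'present' in D, K, and V only — synapomorphy for {D, K, V}.
Only K and V show the derived state 'present' for tarsal claw bifid, supporting them as a clade.
pollen tricolpate (derived state 'absent') is shared by all ingroup taxa — unites the whole ingroup.
Most parsimonious ingroup topology: ((J,Z),((V,K),D)).
The clade {K, V} is supported by tarsal claw bifid: its derived state 'present' occurs in exactly those taxa and in no other taxon (including the outgroup).

tarsal claw bifid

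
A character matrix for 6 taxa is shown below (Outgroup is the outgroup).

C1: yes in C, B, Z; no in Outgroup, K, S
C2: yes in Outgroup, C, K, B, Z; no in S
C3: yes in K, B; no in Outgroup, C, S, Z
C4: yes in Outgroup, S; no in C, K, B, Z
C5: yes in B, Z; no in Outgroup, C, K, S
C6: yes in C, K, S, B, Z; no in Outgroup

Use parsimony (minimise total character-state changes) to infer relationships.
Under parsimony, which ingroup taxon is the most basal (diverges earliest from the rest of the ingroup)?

S

Character polarity is set by the outgroup: the derived state is whichever differs from the outgroup's state, so for C2, C4 the derived state is 'no', and for the remaining characters it is 'yes'.
C1 (derived state 'yes') is shared by B, C, and Z — a synapomorphy uniting that clade.
C2: derived state 'no' in S only — an autapomorphy, so it tells us nothing about relationships among taxa.
C3 (state 'yes') occurs in B and K but conflicts with the nesting implied by the other characters — most parsimoniously interpreted as homoplasy.
C4: derived state 'no' in B, C, K, and Z only — synapomorphy for {B, C, K, Z}.
C5: derived state 'yes' in B and Z only — synapomorphy for {B, Z}.
C6 (derived state 'yes') is shared by all ingroup taxa — unites the whole ingroup.
Most parsimonious ingroup topology: (((C,(B,Z)),K),S).
S is sister to the clade containing all other ingroup taxa, so it is the earliest-diverging (most basal) ingroup lineage.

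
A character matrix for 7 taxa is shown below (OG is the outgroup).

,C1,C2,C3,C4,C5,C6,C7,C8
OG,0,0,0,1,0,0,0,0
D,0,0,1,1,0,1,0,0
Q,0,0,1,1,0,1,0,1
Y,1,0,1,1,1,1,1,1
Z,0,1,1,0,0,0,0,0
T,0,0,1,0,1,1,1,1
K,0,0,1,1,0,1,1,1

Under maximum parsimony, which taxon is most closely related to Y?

Character polarity is set by the outgroup: the derived state is whichever differs from the outgroup's state, so for C4 the derived state is '0', and for the remaining characters it is '1'.
C1 (derived state '1') is unique to Y (autapomorphy; uninformative for grouping).
C2: derived state '1' in Z only — an autapomorphy, so it tells us nothing about relationships among taxa.
C3 (derived state '1') is shared by all ingroup taxa — unites the whole ingroup.
C4 groups T and Z, which is incompatible with the clades supported by the remaining characters; treating it as convergent (homoplasy) costs fewer steps than any alternative tree.
C5: derived state '1' in T and Y only — synapomorphy for {T, Y}.
Only D, K, Q, T, and Y show the derived state '1' for C6, supporting them as a clade.
C7 (derived state '1') is shared by K, T, and Y — a synapomorphy uniting that clade.
C8 (derived state '1') is shared by K, Q, T, and Y — a synapomorphy uniting that clade.
Most parsimonious ingroup topology: ((D,(Q,((Y,T),K))),Z).
Y and T form a cherry on this tree, so they are sister taxa.

T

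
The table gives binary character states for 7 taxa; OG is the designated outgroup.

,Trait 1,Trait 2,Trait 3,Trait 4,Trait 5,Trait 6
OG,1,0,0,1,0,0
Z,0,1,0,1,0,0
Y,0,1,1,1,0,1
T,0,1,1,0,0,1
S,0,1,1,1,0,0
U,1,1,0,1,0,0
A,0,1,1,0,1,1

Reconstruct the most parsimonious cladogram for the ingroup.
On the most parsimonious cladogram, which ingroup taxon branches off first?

U

Character polarity is set by the outgroup: the derived state is whichever differs from the outgroup's state, so for Trait 1, Trait 4 the derived state is '0', and for the remaining characters it is '1'.
Trait 1: derived state '0' in A, S, T, Y, and Z only — synapomorphy for {A, S, T, Y, Z}.
All ingroup taxa share the derived state '1' for Trait 2; it defines the ingroup but does not resolve relationships within it.
Trait 3: derived state '1' in A, S, T, and Y only — synapomorphy for {A, S, T, Y}.
Only A and T show the derived state '0' for Trait 4, supporting them as a clade.
Trait 5: derived state '1' in A only — an autapomorphy, so it tells us nothing about relationships among taxa.
Only A, T, and Y show the derived state '1' for Trait 6, supporting them as a clade.
Most parsimonious ingroup topology: ((Z,((Y,(T,A)),S)),U).
U is sister to the clade containing all other ingroup taxa, so it is the earliest-diverging (most basal) ingroup lineage.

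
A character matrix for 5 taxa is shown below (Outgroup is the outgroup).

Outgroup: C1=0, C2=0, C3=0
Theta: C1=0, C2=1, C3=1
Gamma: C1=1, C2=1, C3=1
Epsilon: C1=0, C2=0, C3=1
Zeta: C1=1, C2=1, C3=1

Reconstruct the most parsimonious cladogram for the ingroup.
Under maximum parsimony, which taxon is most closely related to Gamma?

The outgroup has state '0' for every character, so '1' is the derived state throughout.
C1 (derived state '1') is shared by Gamma and Zeta — a synapomorphy uniting that clade.
C2 (derived state '1') is shared by Gamma, Theta, and Zeta — a synapomorphy uniting that clade.
C3 (derived state '1') is shared by all ingroup taxa — unites the whole ingroup.
Most parsimonious ingroup topology: ((Theta,(Gamma,Zeta)),Epsilon).
Gamma and Zeta form a cherry on this tree, so they are sister taxa.

Zeta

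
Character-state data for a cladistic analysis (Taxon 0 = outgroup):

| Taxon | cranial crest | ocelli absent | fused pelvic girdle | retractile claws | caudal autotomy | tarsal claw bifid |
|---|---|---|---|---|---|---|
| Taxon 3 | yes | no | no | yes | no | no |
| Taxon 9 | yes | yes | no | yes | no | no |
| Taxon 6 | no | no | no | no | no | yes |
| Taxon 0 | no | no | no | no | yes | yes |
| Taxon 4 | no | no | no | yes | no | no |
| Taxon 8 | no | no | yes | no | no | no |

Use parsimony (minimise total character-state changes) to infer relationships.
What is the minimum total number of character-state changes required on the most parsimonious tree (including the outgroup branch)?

Character polarity is set by the outgroup: the derived state is whichever differs from the outgroup's state, so for caudal autotomy, tarsal claw bifid the derived state is 'no', and for the remaining characters it is 'yes'.
cranial crest: derived state 'yes' in Taxon 3 and Taxon 9 only — synapomorphy for {Taxon 3, Taxon 9}.
ocelli absent (derived state 'yes') is unique to Taxon 9 (autapomorphy; uninformative for grouping).
fused pelvic girdle (derived state 'yes') is unique to Taxon 8 (autapomorphy; uninformative for grouping).
Only Taxon 3, Taxon 4, and Taxon 9 show the derived state 'yes' for retractile claws, supporting them as a clade.
caudal autotomy (derived state 'no') is shared by all ingroup taxa — unites the whole ingroup.
tarsal claw bifid: derived state 'no' in Taxon 3, Taxon 4, Taxon 8, and Taxon 9 only — synapomorphy for {Taxon 3, Taxon 4, Taxon 8, Taxon 9}.
Most parsimonious ingroup topology: ((((Taxon 3,Taxon 9),Taxon 4),Taxon 8),Taxon 6).
Changes per character on this tree: cranial crest: 1; ocelli absent: 1; fused pelvic girdle: 1; retractile claws: 1; caudal autotomy: 1; tarsal claw bifid: 1.
Total = 6.

6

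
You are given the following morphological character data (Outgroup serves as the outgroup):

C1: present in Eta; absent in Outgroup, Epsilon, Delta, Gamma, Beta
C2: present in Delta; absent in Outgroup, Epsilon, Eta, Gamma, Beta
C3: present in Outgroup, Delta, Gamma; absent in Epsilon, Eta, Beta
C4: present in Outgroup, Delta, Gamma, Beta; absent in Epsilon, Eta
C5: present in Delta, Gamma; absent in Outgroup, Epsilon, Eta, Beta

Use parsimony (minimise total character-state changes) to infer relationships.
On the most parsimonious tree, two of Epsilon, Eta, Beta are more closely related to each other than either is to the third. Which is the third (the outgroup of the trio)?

Character polarity is set by the outgroup: the derived state is whichever differs from the outgroup's state, so for C3, C4 the derived state is 'absent', and for the remaining characters it is 'present'.
C1: derived state 'present' in Eta only — an autapomorphy, so it tells us nothing about relationships among taxa.
C2: derived state 'present' in Delta only — an autapomorphy, so it tells us nothing about relationships among taxa.
Only Beta, Epsilon, and Eta show the derived state 'absent' for C3, supporting them as a clade.
C4 (derived state 'absent') is shared by Epsilon and Eta — a synapomorphy uniting that clade.
C5: derived state 'present' in Delta and Gamma only — synapomorphy for {Delta, Gamma}.
Most parsimonious ingroup topology: (((Epsilon,Eta),Beta),(Delta,Gamma)).
Eta and Epsilon share a more recent common ancestor with each other than either does with Beta, so Beta is the least closely related of the three.

Beta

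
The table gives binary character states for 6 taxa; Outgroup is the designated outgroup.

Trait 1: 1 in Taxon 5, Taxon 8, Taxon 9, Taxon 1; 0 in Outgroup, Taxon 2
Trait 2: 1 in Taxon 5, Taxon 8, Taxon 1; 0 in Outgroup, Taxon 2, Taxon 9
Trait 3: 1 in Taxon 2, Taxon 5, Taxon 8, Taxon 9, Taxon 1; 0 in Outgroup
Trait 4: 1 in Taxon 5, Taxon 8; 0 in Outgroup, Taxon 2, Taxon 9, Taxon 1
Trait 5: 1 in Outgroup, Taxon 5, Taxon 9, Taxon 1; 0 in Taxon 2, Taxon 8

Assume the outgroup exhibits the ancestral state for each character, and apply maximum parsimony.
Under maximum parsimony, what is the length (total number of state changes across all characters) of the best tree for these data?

6

Character polarity is set by the outgroup: the derived state is whichever differs from the outgroup's state, so for Trait 5 the derived state is '0', and for the remaining characters it is '1'.
Trait 1 (derived state '1') is shared by Taxon 1, Taxon 5, Taxon 8, and Taxon 9 — a synapomorphy uniting that clade.
Trait 2 (derived state '1') is shared by Taxon 1, Taxon 5, and Taxon 8 — a synapomorphy uniting that clade.
All ingroup taxa share the derived state '1' for Trait 3; it defines the ingroup but does not resolve relationships within it.
Trait 4: derived state '1' in Taxon 5 and Taxon 8 only — synapomorphy for {Taxon 5, Taxon 8}.
Trait 5 groups Taxon 2 and Taxon 8, which is incompatible with the clades supported by the remaining characters; treating it as convergent (homoplasy) costs fewer steps than any alternative tree.
Most parsimonious ingroup topology: ((Taxon 9,((Taxon 5,Taxon 8),Taxon 1)),Taxon 2).
Changes per character on this tree: Trait 1: 1; Trait 2: 1; Trait 3: 1; Trait 4: 1; Trait 5: 2.
Total = 6.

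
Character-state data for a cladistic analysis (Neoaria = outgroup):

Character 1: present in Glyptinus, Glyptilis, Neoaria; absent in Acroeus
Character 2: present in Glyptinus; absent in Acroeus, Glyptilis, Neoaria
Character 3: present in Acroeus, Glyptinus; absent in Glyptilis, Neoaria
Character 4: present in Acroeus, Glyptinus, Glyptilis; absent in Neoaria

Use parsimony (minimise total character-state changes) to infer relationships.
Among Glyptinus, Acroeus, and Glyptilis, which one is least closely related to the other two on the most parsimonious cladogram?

Glyptilis

Character polarity is set by the outgroup: the derived state is whichever differs from the outgroup's state, so for Character 1 the derived state is 'absent', and for the remaining characters it is 'present'.
Character 1: derived state 'absent' in Acroeus only — an autapomorphy, so it tells us nothing about relationships among taxa.
Character 2 (derived state 'present') is unique to Glyptinus (autapomorphy; uninformative for grouping).
Character 3: derived state 'present' in Acroeus and Glyptinus only — synapomorphy for {Acroeus, Glyptinus}.
Character 4 (derived state 'present') is shared by all ingroup taxa — unites the whole ingroup.
Most parsimonious ingroup topology: ((Glyptinus,Acroeus),Glyptilis).
Glyptinus and Acroeus share a more recent common ancestor with each other than either does with Glyptilis, so Glyptilis is the least closely related of the three.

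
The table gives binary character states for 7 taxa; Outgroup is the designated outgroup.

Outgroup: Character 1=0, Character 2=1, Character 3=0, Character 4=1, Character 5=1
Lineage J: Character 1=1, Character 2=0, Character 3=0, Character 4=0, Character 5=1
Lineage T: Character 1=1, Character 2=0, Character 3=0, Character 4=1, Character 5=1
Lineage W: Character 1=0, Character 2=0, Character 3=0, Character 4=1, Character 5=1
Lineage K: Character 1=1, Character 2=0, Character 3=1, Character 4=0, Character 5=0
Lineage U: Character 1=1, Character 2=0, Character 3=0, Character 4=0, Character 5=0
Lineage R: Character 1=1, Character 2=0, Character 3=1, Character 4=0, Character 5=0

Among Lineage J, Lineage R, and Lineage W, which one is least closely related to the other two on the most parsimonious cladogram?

Lineage W

Character polarity is set by the outgroup: the derived state is whichever differs from the outgroup's state, so for Character 2, Character 4, Character 5 the derived state is '0', and for the remaining characters it is '1'.
Character 1 (derived state '1') is shared by Lineage J, Lineage K, Lineage R, Lineage T, and Lineage U — a synapomorphy uniting that clade.
All ingroup taxa share the derived state '0' for Character 2; it defines the ingroup but does not resolve relationships within it.
Character 3: derived state '1' in Lineage K and Lineage R only — synapomorphy for {Lineage K, Lineage R}.
Only Lineage J, Lineage K, Lineage R, and Lineage U show the derived state '0' for Character 4, supporting them as a clade.
Character 5 (derived state '0') is shared by Lineage K, Lineage R, and Lineage U — a synapomorphy uniting that clade.
Most parsimonious ingroup topology: (((Lineage J,((Lineage K,Lineage R),Lineage U)),Lineage T),Lineage W).
Lineage R and Lineage J share a more recent common ancestor with each other than either does with Lineage W, so Lineage W is the least closely related of the three.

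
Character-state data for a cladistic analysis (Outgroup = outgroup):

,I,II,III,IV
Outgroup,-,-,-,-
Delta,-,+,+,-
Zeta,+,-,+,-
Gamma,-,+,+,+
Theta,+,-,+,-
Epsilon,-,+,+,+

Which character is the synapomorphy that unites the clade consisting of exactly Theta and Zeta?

I

The outgroup has state '-' for every character, so '+' is the derived state throughout.
I (derived state '+') is shared by Theta and Zeta — a synapomorphy uniting that clade.
Only Delta, Epsilon, and Gamma show the derived state '+' for II, supporting them as a clade.
All ingroup taxa share the derived state '+' for III; it defines the ingroup but does not resolve relationships within it.
IV (derived state '+') is shared by Epsilon and Gamma — a synapomorphy uniting that clade.
Most parsimonious ingroup topology: ((Delta,(Gamma,Epsilon)),(Zeta,Theta)).
The clade {Theta, Zeta} is supported by I: its derived state '+' occurs in exactly those taxa and in no other taxon (including the outgroup).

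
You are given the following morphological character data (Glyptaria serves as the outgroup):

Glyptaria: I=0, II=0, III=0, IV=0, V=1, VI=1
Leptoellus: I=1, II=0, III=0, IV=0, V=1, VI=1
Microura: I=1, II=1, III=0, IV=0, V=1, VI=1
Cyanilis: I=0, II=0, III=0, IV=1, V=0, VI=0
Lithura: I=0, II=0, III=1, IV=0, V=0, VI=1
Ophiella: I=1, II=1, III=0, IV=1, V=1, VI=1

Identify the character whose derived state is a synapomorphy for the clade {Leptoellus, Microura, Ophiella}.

Character polarity is set by the outgroup: the derived state is whichever differs from the outgroup's state, so for V, VI the derived state is '0', and for the remaining characters it is '1'.
I (derived state '1') is shared by Leptoellus, Microura, and Ophiella — a synapomorphy uniting that clade.
II (derived state '1') is shared by Microura and Ophiella — a synapomorphy uniting that clade.
III (derived state '1') is unique to Lithura (autapomorphy; uninformative for grouping).
IV (state '1') occurs in Cyanilis and Ophiella but conflicts with the nesting implied by the other characters — most parsimoniously interpreted as homoplasy.
V (derived state '0') is shared by Cyanilis and Lithura — a synapomorphy uniting that clade.
VI (derived state '0') is unique to Cyanilis (autapomorphy; uninformative for grouping).
Most parsimonious ingroup topology: ((Lithura,Cyanilis),(Leptoellus,(Ophiella,Microura))).
The clade {Leptoellus, Microura, Ophiella} is supported by I: its derived state '1' occurs in exactly those taxa and in no other taxon (including the outgroup).

I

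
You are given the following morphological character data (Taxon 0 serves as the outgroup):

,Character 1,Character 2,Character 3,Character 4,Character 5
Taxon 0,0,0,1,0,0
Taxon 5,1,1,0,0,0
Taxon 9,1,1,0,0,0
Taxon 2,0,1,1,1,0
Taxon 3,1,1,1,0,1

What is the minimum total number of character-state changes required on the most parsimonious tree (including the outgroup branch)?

Character polarity is set by the outgroup: the derived state is whichever differs from the outgroup's state, so for Character 3 the derived state is '0', and for the remaining characters it is '1'.
Only Taxon 3, Taxon 5, and Taxon 9 show the derived state '1' for Character 1, supporting them as a clade.
All ingroup taxa share the derived state '1' for Character 2; it defines the ingroup but does not resolve relationships within it.
Character 3: derived state '0' in Taxon 5 and Taxon 9 only — synapomorphy for {Taxon 5, Taxon 9}.
Character 4 (derived state '1') is unique to Taxon 2 (autapomorphy; uninformative for grouping).
Character 5: derived state '1' in Taxon 3 only — an autapomorphy, so it tells us nothing about relationships among taxa.
Most parsimonious ingroup topology: (((Taxon 5,Taxon 9),Taxon 3),Taxon 2).
Changes per character on this tree: Character 1: 1; Character 2: 1; Character 3: 1; Character 4: 1; Character 5: 1.
Total = 5.

5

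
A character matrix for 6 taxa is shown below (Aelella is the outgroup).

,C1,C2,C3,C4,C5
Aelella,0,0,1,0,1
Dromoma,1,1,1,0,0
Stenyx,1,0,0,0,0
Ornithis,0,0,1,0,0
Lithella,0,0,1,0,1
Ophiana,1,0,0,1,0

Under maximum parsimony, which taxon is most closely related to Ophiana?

Character polarity is set by the outgroup: the derived state is whichever differs from the outgroup's state, so for C3, C5 the derived state is '0', and for the remaining characters it is '1'.
Only Dromoma, Ophiana, and Stenyx show the derived state '1' for C1, supporting them as a clade.
C2 (derived state '1') is unique to Dromoma (autapomorphy; uninformative for grouping).
Only Ophiana and Stenyx show the derived state '0' for C3, supporting them as a clade.
C4: derived state '1' in Ophiana only — an autapomorphy, so it tells us nothing about relationships among taxa.
C5: derived state '0' in Dromoma, Ophiana, Ornithis, and Stenyx only — synapomorphy for {Dromoma, Ophiana, Ornithis, Stenyx}.
Most parsimonious ingroup topology: (((Dromoma,(Stenyx,Ophiana)),Ornithis),Lithella).
Ophiana and Stenyx form a cherry on this tree, so they are sister taxa.

Stenyx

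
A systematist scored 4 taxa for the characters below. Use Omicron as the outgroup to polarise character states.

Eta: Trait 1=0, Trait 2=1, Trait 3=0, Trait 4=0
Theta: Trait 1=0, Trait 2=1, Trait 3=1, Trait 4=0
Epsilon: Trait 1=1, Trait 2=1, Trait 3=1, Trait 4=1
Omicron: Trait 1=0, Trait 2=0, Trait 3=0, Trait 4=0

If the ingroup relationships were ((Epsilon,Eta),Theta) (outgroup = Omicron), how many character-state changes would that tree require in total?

5

Map each character onto ((Epsilon,Eta),Theta) (rooted by Omicron) and count the minimum state changes it requires (Fitch parsimony):
Trait 1: 1; Trait 2: 1; Trait 3: 2; Trait 4: 1.
Total tree length = 5.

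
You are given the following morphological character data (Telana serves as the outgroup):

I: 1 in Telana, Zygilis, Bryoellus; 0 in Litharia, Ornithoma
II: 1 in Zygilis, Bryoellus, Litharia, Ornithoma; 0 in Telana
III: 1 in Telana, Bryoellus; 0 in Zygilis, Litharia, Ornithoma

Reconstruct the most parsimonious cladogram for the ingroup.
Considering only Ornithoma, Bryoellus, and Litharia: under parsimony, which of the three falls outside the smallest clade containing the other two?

Bryoellus

Character polarity is set by the outgroup: the derived state is whichever differs from the outgroup's state, so for I, III the derived state is '0', and for the remaining characters it is '1'.
I (derived state '0') is shared by Litharia and Ornithoma — a synapomorphy uniting that clade.
All ingroup taxa share the derived state '1' for II; it defines the ingroup but does not resolve relationships within it.
Only Litharia, Ornithoma, and Zygilis show the derived state '0' for III, supporting them as a clade.
Most parsimonious ingroup topology: ((Zygilis,(Litharia,Ornithoma)),Bryoellus).
Litharia and Ornithoma share a more recent common ancestor with each other than either does with Bryoellus, so Bryoellus is the least closely related of the three.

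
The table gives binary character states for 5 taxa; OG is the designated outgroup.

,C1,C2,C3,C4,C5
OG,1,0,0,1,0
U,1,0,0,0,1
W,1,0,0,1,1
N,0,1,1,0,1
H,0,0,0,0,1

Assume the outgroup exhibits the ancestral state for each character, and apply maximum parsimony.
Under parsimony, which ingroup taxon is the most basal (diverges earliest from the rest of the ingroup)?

Character polarity is set by the outgroup: the derived state is whichever differs from the outgroup's state, so for C1, C4 the derived state is '0', and for the remaining characters it is '1'.
C1: derived state '0' in H and N only — synapomorphy for {H, N}.
C2: derived state '1' in N only — an autapomorphy, so it tells us nothing about relationships among taxa.
C3: derived state '1' in N only — an autapomorphy, so it tells us nothing about relationships among taxa.
C4 (derived state '0') is shared by H, N, and U — a synapomorphy uniting that clade.
All ingroup taxa share the derived state '1' for C5; it defines the ingroup but does not resolve relationships within it.
Most parsimonious ingroup topology: ((U,(N,H)),W).
W is sister to the clade containing all other ingroup taxa, so it is the earliest-diverging (most basal) ingroup lineage.

W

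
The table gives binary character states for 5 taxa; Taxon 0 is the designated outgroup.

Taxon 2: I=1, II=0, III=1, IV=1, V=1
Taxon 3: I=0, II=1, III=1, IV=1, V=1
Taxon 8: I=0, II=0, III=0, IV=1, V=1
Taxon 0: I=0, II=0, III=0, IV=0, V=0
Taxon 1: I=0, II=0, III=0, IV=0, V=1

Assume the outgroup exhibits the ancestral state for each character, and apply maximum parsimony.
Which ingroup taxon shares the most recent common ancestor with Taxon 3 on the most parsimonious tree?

The outgroup has state '0' for every character, so '1' is the derived state throughout.
I: derived state '1' in Taxon 2 only — an autapomorphy, so it tells us nothing about relationships among taxa.
II (derived state '1') is unique to Taxon 3 (autapomorphy; uninformative for grouping).
III (derived state '1') is shared by Taxon 2 and Taxon 3 — a synapomorphy uniting that clade.
Only Taxon 2, Taxon 3, and Taxon 8 show the derived state '1' for IV, supporting them as a clade.
V (derived state '1') is shared by all ingroup taxa — unites the whole ingroup.
Most parsimonious ingroup topology: (Taxon 1,((Taxon 3,Taxon 2),Taxon 8)).
Taxon 3 and Taxon 2 form a cherry on this tree, so they are sister taxa.

Taxon 2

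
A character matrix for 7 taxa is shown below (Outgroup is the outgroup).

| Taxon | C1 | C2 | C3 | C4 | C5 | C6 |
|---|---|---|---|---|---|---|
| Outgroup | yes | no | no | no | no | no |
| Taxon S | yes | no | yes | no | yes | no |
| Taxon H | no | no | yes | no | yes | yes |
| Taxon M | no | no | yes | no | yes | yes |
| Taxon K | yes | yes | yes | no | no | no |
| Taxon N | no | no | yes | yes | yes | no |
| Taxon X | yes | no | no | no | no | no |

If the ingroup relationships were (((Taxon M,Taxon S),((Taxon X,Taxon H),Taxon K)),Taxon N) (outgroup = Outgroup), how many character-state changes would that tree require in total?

Map each character onto (((Taxon M,Taxon S),((Taxon X,Taxon H),Taxon K)),Taxon N) (rooted by Outgroup) and count the minimum state changes it requires (Fitch parsimony):
C1: 3; C2: 1; C3: 2; C4: 1; C5: 3; C6: 2.
Total tree length = 12.

12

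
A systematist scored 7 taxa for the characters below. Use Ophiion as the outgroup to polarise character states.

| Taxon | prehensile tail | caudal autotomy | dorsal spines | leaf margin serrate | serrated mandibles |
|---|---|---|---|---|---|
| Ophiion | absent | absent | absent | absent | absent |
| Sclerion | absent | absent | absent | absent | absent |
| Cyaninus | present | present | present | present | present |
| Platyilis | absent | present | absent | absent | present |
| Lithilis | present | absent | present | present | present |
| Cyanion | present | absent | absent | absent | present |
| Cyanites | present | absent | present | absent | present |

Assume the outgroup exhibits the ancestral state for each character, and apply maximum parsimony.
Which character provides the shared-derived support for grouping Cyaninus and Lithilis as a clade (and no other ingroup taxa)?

leaf margin serrate

The outgroup has state 'absent' for every character, so 'present' is the derived state throughout.
prehensile tail (derived state 'present') is shared by Cyaninus, Cyanion, Cyanites, and Lithilis — a synapomorphy uniting that clade.
caudal autotomy groups Cyaninus and Platyilis, which is incompatible with the clades supported by the remaining characters; treating it as convergent (homoplasy) costs fewer steps than any alternative tree.
dorsal spines: derived state 'present' in Cyaninus, Cyanites, and Lithilis only — synapomorphy for {Cyaninus, Cyanites, Lithilis}.
leaf margin serrate: derived state 'present' in Cyaninus and Lithilis only — synapomorphy for {Cyaninus, Lithilis}.
Only Cyaninus, Cyanion, Cyanites, Lithilis, and Platyilis show the derived state 'present' for serrated mandibles, supporting them as a clade.
Most parsimonious ingroup topology: (Sclerion,((((Cyaninus,Lithilis),Cyanites),Cyanion),Platyilis)).
The clade {Cyaninus, Lithilis} is supported by leaf margin serrate: its derived state 'present' occurs in exactly those taxa and in no other taxon (including the outgroup).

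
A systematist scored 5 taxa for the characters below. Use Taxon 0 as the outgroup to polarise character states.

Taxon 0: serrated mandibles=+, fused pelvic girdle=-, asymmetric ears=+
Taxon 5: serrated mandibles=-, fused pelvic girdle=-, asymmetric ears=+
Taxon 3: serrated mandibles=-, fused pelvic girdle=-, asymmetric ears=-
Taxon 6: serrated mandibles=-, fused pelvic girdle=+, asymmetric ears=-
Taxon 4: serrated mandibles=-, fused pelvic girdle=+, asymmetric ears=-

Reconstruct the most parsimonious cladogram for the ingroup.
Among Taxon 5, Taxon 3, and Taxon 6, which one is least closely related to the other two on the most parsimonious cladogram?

Taxon 5

Character polarity is set by the outgroup: the derived state is whichever differs from the outgroup's state, so for serrated mandibles, asymmetric ears the derived state is '-', and for the remaining characters it is '+'.
serrated mandibles (derived state '-') is shared by all ingroup taxa — unites the whole ingroup.
Only Taxon 4 and Taxon 6 show the derived state '+' for fused pelvic girdle, supporting them as a clade.
asymmetric ears: derived state '-' in Taxon 3, Taxon 4, and Taxon 6 only — synapomorphy for {Taxon 3, Taxon 4, Taxon 6}.
Most parsimonious ingroup topology: (Taxon 5,(Taxon 3,(Taxon 6,Taxon 4))).
Taxon 3 and Taxon 6 share a more recent common ancestor with each other than either does with Taxon 5, so Taxon 5 is the least closely related of the three.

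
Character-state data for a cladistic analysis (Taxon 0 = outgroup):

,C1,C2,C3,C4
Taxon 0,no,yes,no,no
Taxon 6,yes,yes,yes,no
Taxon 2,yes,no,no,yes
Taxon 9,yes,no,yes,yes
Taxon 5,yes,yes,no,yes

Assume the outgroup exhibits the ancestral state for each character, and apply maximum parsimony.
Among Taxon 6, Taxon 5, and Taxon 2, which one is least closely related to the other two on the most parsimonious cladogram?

Character polarity is set by the outgroup: the derived state is whichever differs from the outgroup's state, so for C2 the derived state is 'no', and for the remaining characters it is 'yes'.
C1 (derived state 'yes') is shared by all ingroup taxa — unites the whole ingroup.
C2 (derived state 'no') is shared by Taxon 2 and Taxon 9 — a synapomorphy uniting that clade.
C3 (state 'yes') occurs in Taxon 6 and Taxon 9 but conflicts with the nesting implied by the other characters — most parsimoniously interpreted as homoplasy.
C4 (derived state 'yes') is shared by Taxon 2, Taxon 5, and Taxon 9 — a synapomorphy uniting that clade.
Most parsimonious ingroup topology: (Taxon 6,((Taxon 2,Taxon 9),Taxon 5)).
Taxon 5 and Taxon 2 share a more recent common ancestor with each other than either does with Taxon 6, so Taxon 6 is the least closely related of the three.

Taxon 6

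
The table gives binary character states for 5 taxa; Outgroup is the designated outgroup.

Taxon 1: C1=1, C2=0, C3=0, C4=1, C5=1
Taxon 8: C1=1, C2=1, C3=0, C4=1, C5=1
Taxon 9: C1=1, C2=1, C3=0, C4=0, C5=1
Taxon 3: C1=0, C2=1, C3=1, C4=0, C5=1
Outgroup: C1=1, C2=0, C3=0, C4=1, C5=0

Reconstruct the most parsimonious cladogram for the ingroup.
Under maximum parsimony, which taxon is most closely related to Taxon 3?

Character polarity is set by the outgroup: the derived state is whichever differs from the outgroup's state, so for C1, C4 the derived state is '0', and for the remaining characters it is '1'.
C1: derived state '0' in Taxon 3 only — an autapomorphy, so it tells us nothing about relationships among taxa.
C2 (derived state '1') is shared by Taxon 3, Taxon 8, and Taxon 9 — a synapomorphy uniting that clade.
C3 (derived state '1') is unique to Taxon 3 (autapomorphy; uninformative for grouping).
C4 (derived state '0') is shared by Taxon 3 and Taxon 9 — a synapomorphy uniting that clade.
All ingroup taxa share the derived state '1' for C5; it defines the ingroup but does not resolve relationships within it.
Most parsimonious ingroup topology: (Taxon 1,((Taxon 3,Taxon 9),Taxon 8)).
Taxon 3 and Taxon 9 form a cherry on this tree, so they are sister taxa.

Taxon 9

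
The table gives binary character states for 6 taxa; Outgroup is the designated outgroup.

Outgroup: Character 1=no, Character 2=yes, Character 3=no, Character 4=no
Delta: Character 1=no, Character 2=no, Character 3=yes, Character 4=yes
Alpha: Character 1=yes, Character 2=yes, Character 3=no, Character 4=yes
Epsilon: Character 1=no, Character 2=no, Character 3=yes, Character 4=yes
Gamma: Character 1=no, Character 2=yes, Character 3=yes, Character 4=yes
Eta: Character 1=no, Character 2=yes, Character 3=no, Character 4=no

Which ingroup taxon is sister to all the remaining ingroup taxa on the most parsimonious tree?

Character polarity is set by the outgroup: the derived state is whichever differs from the outgroup's state, so for Character 2 the derived state is 'no', and for the remaining characters it is 'yes'.
Character 1: derived state 'yes' in Alpha only — an autapomorphy, so it tells us nothing about relationships among taxa.
Only Delta and Epsilon show the derived state 'no' for Character 2, supporting them as a clade.
Character 3: derived state 'yes' in Delta, Epsilon, and Gamma only — synapomorphy for {Delta, Epsilon, Gamma}.
Character 4 (derived state 'yes') is shared by Alpha, Delta, Epsilon, and Gamma — a synapomorphy uniting that clade.
Most parsimonious ingroup topology: ((((Delta,Epsilon),Gamma),Alpha),Eta).
Eta is sister to the clade containing all other ingroup taxa, so it is the earliest-diverging (most basal) ingroup lineage.

Eta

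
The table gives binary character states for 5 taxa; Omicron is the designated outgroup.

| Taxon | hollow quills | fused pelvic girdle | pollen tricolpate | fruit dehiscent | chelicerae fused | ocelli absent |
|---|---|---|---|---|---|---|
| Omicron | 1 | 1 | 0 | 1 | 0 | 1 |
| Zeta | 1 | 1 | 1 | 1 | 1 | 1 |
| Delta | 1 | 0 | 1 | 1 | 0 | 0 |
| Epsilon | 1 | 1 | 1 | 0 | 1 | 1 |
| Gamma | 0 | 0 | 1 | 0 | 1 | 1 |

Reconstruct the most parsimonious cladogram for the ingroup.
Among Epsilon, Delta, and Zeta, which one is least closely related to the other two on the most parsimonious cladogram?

Character polarity is set by the outgroup: the derived state is whichever differs from the outgroup's state, so for hollow quills, fused pelvic girdle, fruit dehiscent, ocelli absent the derived state is '0', and for the remaining characters it is '1'.
hollow quills (derived state '0') is unique to Gamma (autapomorphy; uninformative for grouping).
fused pelvic girdle (state '0') occurs in Delta and Gamma but conflicts with the nesting implied by the other characters — most parsimoniously interpreted as homoplasy.
pollen tricolpate (derived state '1') is shared by all ingroup taxa — unites the whole ingroup.
fruit dehiscent (derived state '0') is shared by Epsilon and Gamma — a synapomorphy uniting that clade.
Only Epsilon, Gamma, and Zeta show the derived state '1' for chelicerae fused, supporting them as a clade.
ocelli absent (derived state '0') is unique to Delta (autapomorphy; uninformative for grouping).
Most parsimonious ingroup topology: ((Zeta,(Epsilon,Gamma)),Delta).
Epsilon and Zeta share a more recent common ancestor with each other than either does with Delta, so Delta is the least closely related of the three.

Delta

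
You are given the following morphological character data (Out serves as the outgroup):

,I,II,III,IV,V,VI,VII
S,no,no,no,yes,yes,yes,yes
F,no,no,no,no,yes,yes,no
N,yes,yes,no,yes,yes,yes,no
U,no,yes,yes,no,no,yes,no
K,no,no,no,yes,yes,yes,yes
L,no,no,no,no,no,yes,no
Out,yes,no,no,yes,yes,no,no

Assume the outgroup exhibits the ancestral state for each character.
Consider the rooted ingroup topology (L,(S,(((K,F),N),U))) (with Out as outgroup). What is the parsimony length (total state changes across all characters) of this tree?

13

Map each character onto (L,(S,(((K,F),N),U))) (rooted by Out) and count the minimum state changes it requires (Fitch parsimony):
I: 2; II: 2; III: 1; IV: 3; V: 2; VI: 1; VII: 2.
Total tree length = 13.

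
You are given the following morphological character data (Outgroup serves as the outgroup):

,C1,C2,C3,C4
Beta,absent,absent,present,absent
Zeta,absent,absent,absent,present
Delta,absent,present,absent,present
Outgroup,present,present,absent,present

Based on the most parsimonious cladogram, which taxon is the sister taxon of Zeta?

Character polarity is set by the outgroup: the derived state is whichever differs from the outgroup's state, so for C1, C2, C4 the derived state is 'absent', and for the remaining characters it is 'present'.
C1 (derived state 'absent') is shared by all ingroup taxa — unites the whole ingroup.
C2 (derived state 'absent') is shared by Beta and Zeta — a synapomorphy uniting that clade.
C3: derived state 'present' in Beta only — an autapomorphy, so it tells us nothing about relationships among taxa.
C4 (derived state 'absent') is unique to Beta (autapomorphy; uninformative for grouping).
Most parsimonious ingroup topology: ((Beta,Zeta),Delta).
Zeta and Beta form a cherry on this tree, so they are sister taxa.

Beta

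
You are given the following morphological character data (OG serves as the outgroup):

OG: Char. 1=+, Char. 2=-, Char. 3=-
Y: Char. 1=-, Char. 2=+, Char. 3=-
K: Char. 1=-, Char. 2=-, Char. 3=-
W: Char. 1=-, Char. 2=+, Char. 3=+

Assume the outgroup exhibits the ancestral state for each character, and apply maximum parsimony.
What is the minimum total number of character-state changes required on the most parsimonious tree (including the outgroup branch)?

3

Character polarity is set by the outgroup: the derived state is whichever differs from the outgroup's state, so for Char. 1 the derived state is '-', and for the remaining characters it is '+'.
Char. 1 (derived state '-') is shared by all ingroup taxa — unites the whole ingroup.
Char. 2: derived state '+' in W and Y only — synapomorphy for {W, Y}.
Char. 3: derived state '+' in W only — an autapomorphy, so it tells us nothing about relationships among taxa.
Most parsimonious ingroup topology: ((Y,W),K).
Changes per character on this tree: Char. 1: 1; Char. 2: 1; Char. 3: 1.
Total = 3.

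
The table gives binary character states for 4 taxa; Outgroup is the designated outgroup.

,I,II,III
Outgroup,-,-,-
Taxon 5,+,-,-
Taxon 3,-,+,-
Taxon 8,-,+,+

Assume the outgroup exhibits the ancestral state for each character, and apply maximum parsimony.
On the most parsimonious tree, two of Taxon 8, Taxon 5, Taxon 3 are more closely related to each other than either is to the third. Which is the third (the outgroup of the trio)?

The outgroup has state '-' for every character, so '+' is the derived state throughout.
I: derived state '+' in Taxon 5 only — an autapomorphy, so it tells us nothing about relationships among taxa.
II (derived state '+') is shared by Taxon 3 and Taxon 8 — a synapomorphy uniting that clade.
III: derived state '+' in Taxon 8 only — an autapomorphy, so it tells us nothing about relationships among taxa.
Most parsimonious ingroup topology: (Taxon 5,(Taxon 3,Taxon 8)).
Taxon 3 and Taxon 8 share a more recent common ancestor with each other than either does with Taxon 5, so Taxon 5 is the least closely related of the three.

Taxon 5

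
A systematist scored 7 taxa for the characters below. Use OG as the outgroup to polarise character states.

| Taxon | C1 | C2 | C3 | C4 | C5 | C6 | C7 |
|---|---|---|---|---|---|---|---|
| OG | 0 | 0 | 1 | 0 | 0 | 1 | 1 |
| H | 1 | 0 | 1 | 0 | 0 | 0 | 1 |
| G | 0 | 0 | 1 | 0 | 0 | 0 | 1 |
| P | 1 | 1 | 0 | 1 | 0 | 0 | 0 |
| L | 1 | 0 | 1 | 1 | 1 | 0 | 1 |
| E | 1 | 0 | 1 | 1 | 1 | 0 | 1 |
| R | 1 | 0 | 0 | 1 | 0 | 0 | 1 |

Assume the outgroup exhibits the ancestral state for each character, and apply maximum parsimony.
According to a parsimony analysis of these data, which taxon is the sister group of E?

L

Character polarity is set by the outgroup: the derived state is whichever differs from the outgroup's state, so for C3, C6, C7 the derived state is '0', and for the remaining characters it is '1'.
C1: derived state '1' in E, H, L, P, and R only — synapomorphy for {E, H, L, P, R}.
C2: derived state '1' in P only — an autapomorphy, so it tells us nothing about relationships among taxa.
Only P and R show the derived state '0' for C3, supporting them as a clade.
Only E, L, P, and R show the derived state '1' for C4, supporting them as a clade.
Only E and L show the derived state '1' for C5, supporting them as a clade.
C6 (derived state '0') is shared by all ingroup taxa — unites the whole ingroup.
C7 (derived state '0') is unique to P (autapomorphy; uninformative for grouping).
Most parsimonious ingroup topology: ((H,((P,R),(L,E))),G).
E and L form a cherry on this tree, so they are sister taxa.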